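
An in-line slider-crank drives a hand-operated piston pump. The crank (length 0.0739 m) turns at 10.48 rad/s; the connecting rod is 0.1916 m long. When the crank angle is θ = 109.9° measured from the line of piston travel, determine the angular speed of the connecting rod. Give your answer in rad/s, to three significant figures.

ω = 10.48 rad/s
The rod makes angle φ with the slider axis where L sinφ = r sinθ; differentiating, L cosφ·φ̇ = r ω cosθ.
L cosφ = √(L² − r² sin²θ) = 0.17856 m.
|ω_rod| = r ω |cosθ| / √(L² − r² sin²θ) = 0.0739·10.48·0.34038/0.17856 = 1.4764 rad/s.

1.48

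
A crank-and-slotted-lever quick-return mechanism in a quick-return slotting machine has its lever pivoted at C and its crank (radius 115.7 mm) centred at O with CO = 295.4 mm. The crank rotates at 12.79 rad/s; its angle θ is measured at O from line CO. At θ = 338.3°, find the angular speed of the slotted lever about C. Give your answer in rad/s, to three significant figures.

ω = 12.79 rad/s
Crank pin A relative to C: A = (d + r cosθ, r sinθ); lever angle φ = atan2(r sinθ, d + r cosθ).
Differentiating tanφ: φ̇ = rω(d cosθ + r)/(d² + r² + 2dr cosθ).
d² + r² + 2dr cosθ = |CA|² = 0.164159 m²;  d cosθ + r = +0.39017 m.
|ω_lever| = |0.1157·12.79·+0.39017| / 0.164159 = 3.5171 rad/s.

3.52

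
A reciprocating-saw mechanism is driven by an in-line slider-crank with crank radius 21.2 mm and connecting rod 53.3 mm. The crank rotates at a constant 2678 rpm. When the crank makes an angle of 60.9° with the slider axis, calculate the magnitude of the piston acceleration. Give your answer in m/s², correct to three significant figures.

461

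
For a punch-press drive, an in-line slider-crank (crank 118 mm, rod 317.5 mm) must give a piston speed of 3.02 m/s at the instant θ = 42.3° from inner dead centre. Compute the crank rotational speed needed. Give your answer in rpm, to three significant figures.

283

For an in-line slider-crank, |v_piston| = rω|sinθ|·[1 + r cosθ/√(L² − r² sin²θ)].
With r = 0.118 m, L = 0.3175 m, θ = 42.3°: the bracketed kinematic factor |dx/dθ| = 0.10196 m.
ω = v/|dx/dθ| = 3.02/0.10196 = 29.619 rad/s.
N = 60ω/(2π) = 282.84 rpm.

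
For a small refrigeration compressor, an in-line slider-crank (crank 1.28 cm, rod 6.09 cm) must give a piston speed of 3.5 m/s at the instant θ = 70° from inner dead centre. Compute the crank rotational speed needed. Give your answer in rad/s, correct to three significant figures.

For an in-line slider-crank, |v_piston| = rω|sinθ|·[1 + r cosθ/√(L² − r² sin²θ)].
With r = 0.0128 m, L = 0.0609 m, θ = 70°: the bracketed kinematic factor |dx/dθ| = 0.01291 m.
ω = v/|dx/dθ| = 3.5/0.01291 = 271.11 rad/s.

271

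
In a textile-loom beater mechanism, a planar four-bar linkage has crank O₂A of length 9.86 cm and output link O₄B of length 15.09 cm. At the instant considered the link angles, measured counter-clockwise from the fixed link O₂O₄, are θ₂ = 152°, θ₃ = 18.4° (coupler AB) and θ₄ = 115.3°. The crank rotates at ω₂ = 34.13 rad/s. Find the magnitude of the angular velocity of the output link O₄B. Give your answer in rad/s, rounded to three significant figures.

16.3

ω₂ = 34.13 rad/s
Differentiating the loop-closure r₂e^{iθ₂}+r₃e^{iθ₃}=r₁+r₄e^{iθ₄} gives r₂ω₂e^{iθ₂}+r₃ω₃e^{iθ₃}=r₄ω₄e^{iθ₄}.
Eliminating the other unknown: ω₄ = r₂ω₂ sin(θ₂−θ₃) / [r₄ sin(θ₄−θ₃)].
Numerator sine = +0.72417; denominator sine = +0.99276.
Result = 0.0986·34.13·(+0.72417) / (0.1509·(+0.99276)) = +16.268 rad/s; magnitude 16.268 rad/s.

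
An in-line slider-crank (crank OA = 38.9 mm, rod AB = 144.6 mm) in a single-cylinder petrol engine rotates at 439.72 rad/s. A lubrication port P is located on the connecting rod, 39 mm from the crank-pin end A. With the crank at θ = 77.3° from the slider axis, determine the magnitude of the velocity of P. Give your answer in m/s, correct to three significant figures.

17.2

ω = 439.7 rad/s.  Crank-pin speed |V_A| = rω = 17.105 m/s, perpendicular to OA.
Rod angle: sinφ = −(r/L) sinθ ⇒ φ = -15.215°; ω_rod = −rω cosθ/√(L²−r²sin²θ) = -26.951 rad/s.
V_P = V_A + ω_rod × AP, with AP = 0.039 m along the rod.
Components: V_Px = −rω sinθ − a·ω_rod·sinφ = -16.962 m/s;  V_Py = rω cosθ + a·ω_rod·cosφ = +2.7463 m/s.
|V_P| = √(V_Px² + V_Py²) = 17.183 m/s.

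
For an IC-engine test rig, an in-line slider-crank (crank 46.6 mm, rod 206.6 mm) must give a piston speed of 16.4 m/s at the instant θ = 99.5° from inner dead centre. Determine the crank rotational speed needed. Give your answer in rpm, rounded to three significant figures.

For an in-line slider-crank, |v_piston| = rω|sinθ|·[1 + r cosθ/√(L² − r² sin²θ)].
With r = 0.0466 m, L = 0.2066 m, θ = 99.5°: the bracketed kinematic factor |dx/dθ| = 0.044206 m.
ω = v/|dx/dθ| = 16.4/0.044206 = 370.99 rad/s.
N = 60ω/(2π) = 3542.7 rpm.

3540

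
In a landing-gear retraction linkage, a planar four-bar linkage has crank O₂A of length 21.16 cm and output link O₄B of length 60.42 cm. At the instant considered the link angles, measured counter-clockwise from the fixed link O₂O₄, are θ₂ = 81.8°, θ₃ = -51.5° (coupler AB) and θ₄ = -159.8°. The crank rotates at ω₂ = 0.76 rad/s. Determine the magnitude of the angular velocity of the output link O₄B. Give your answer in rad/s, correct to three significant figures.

ω₂ = 0.76 rad/s
Differentiating the loop-closure r₂e^{iθ₂}+r₃e^{iθ₃}=r₁+r₄e^{iθ₄} gives r₂ω₂e^{iθ₂}+r₃ω₃e^{iθ₃}=r₄ω₄e^{iθ₄}.
Eliminating the other unknown: ω₄ = r₂ω₂ sin(θ₂−θ₃) / [r₄ sin(θ₄−θ₃)].
Numerator sine = +0.72777; denominator sine = -0.94943.
Result = 0.2116·0.76·(+0.72777) / (0.6042·(-0.94943)) = -0.20403 rad/s; magnitude 0.20403 rad/s.

0.204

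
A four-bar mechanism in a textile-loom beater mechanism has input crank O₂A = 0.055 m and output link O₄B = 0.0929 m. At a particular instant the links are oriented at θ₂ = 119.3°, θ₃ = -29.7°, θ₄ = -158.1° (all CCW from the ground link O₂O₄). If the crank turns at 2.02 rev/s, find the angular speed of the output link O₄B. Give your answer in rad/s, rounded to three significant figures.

ω₂ = 12.69 rad/s (from 2.02 rev/s).
Differentiating the loop-closure r₂e^{iθ₂}+r₃e^{iθ₃}=r₁+r₄e^{iθ₄} gives r₂ω₂e^{iθ₂}+r₃ω₃e^{iθ₃}=r₄ω₄e^{iθ₄}.
Eliminating the other unknown: ω₄ = r₂ω₂ sin(θ₂−θ₃) / [r₄ sin(θ₄−θ₃)].
Numerator sine = +0.51504; denominator sine = -0.78369.
Result = 0.055·12.69·(+0.51504) / (0.0929·(-0.78369)) = -4.9382 rad/s; magnitude 4.9382 rad/s.

4.94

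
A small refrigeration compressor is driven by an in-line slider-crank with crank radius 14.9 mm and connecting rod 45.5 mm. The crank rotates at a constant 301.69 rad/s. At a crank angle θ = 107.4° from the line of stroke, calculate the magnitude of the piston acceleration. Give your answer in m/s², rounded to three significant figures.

ω = 301.7 rad/s
x(θ) = r cosθ + √(L² − r² sin²θ); with ω constant, a = ω²·d²x/dθ².
d²x/dθ² = −r cosθ − r²(cos2θ)/√u − r⁴ sin²2θ/(4u^{3/2}),  u = L² − r² sin²θ = 0.00186809 m².
Substituting r = 0.0149 m, L = 0.0455 m, θ = 107.4°: d²x/dθ² = +0.0086239 m.
a = ω²·d²x/dθ² = (301.7)²·(+0.0086239) = +784.92 m/s²;  |a| = 784.92 m/s².

785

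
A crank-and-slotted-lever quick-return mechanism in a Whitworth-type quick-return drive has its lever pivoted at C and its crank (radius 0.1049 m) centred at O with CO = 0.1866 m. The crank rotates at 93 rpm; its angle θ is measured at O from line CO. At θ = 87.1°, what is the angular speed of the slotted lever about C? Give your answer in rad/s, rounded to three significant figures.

ω = 9.739 rad/s (from 93 rpm).
Crank pin A relative to C: A = (d + r cosθ, r sinθ); lever angle φ = atan2(r sinθ, d + r cosθ).
Differentiating tanφ: φ̇ = rω(d cosθ + r)/(d² + r² + 2dr cosθ).
d² + r² + 2dr cosθ = |CA|² = 0.0478042 m²;  d cosθ + r = +0.11434 m.
|ω_lever| = |0.1049·9.739·+0.11434| / 0.0478042 = 2.4436 rad/s.

2.44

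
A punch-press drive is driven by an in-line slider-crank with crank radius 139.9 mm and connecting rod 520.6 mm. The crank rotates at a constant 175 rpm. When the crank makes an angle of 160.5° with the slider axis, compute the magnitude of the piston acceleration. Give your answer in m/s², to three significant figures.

ω = 2π·175/60 = 18.33 rad/s
x(θ) = r cosθ + √(L² − r² sin²θ); with ω constant, a = ω²·d²x/dθ².
d²x/dθ² = −r cosθ − r²(cos2θ)/√u − r⁴ sin²2θ/(4u^{3/2}),  u = L² − r² sin²θ = 0.268844 m².
Substituting r = 0.1399 m, L = 0.5206 m, θ = 160.5°: d²x/dθ² = +0.10227 m.
a = ω²·d²x/dθ² = (18.33)²·(+0.10227) = +34.346 m/s²;  |a| = 34.346 m/s².

34.3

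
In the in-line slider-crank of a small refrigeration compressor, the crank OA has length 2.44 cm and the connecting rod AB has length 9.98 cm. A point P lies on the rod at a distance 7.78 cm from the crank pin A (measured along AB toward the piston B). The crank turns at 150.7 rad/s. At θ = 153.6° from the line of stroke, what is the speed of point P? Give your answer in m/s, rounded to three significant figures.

1.54

ω = 150.7 rad/s.  Crank-pin speed |V_A| = rω = 3.6771 m/s, perpendicular to OA.
Rod angle: sinφ = −(r/L) sinθ ⇒ φ = -6.241°; ω_rod = −rω cosθ/√(L²−r²sin²θ) = +33.199 rad/s.
V_P = V_A + ω_rod × AP, with AP = 0.0778 m along the rod.
Components: V_Px = −rω sinθ − a·ω_rod·sinφ = -1.3542 m/s;  V_Py = rω cosθ + a·ω_rod·cosφ = -0.72604 m/s.
|V_P| = √(V_Px² + V_Py²) = 1.5365 m/s.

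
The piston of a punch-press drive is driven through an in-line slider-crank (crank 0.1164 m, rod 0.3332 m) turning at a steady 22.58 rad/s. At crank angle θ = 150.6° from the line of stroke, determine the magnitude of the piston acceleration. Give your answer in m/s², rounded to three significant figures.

ω = 22.58 rad/s
x(θ) = r cosθ + √(L² − r² sin²θ); with ω constant, a = ω²·d²x/dθ².
d²x/dθ² = −r cosθ − r²(cos2θ)/√u − r⁴ sin²2θ/(4u^{3/2}),  u = L² − r² sin²θ = 0.107757 m².
Substituting r = 0.1164 m, L = 0.3332 m, θ = 150.6°: d²x/dθ² = +0.079079 m.
a = ω²·d²x/dθ² = (22.58)²·(+0.079079) = +40.319 m/s²;  |a| = 40.319 m/s².

40.3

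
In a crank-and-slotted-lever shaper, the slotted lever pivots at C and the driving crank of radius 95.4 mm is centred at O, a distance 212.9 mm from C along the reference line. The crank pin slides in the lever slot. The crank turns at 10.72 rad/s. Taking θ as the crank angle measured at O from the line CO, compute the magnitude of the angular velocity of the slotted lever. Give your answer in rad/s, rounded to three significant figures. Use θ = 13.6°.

3.29

ω = 10.72 rad/s
Crank pin A relative to C: A = (d + r cosθ, r sinθ); lever angle φ = atan2(r sinθ, d + r cosθ).
Differentiating tanφ: φ̇ = rω(d cosθ + r)/(d² + r² + 2dr cosθ).
d² + r² + 2dr cosθ = |CA|² = 0.0939099 m²;  d cosθ + r = +0.30233 m.
|ω_lever| = |0.0954·10.72·+0.30233| / 0.0939099 = 3.2924 rad/s.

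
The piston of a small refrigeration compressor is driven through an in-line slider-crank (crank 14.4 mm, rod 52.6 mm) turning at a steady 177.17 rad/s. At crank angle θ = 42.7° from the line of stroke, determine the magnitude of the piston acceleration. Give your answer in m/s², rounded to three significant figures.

ω = 177.2 rad/s
x(θ) = r cosθ + √(L² − r² sin²θ); with ω constant, a = ω²·d²x/dθ².
d²x/dθ² = −r cosθ − r²(cos2θ)/√u − r⁴ sin²2θ/(4u^{3/2}),  u = L² − r² sin²θ = 0.0026714 m².
Substituting r = 0.0144 m, L = 0.0526 m, θ = 42.7°: d²x/dθ² = -0.010982 m.
a = ω²·d²x/dθ² = (177.2)²·(-0.010982) = -344.71 m/s²;  |a| = 344.71 m/s².

345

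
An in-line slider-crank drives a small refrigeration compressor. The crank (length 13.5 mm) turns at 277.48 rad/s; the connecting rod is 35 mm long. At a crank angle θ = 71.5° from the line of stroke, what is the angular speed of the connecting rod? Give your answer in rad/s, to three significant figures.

36.5

ω = 277.5 rad/s
The rod makes angle φ with the slider axis where L sinφ = r sinθ; differentiating, L cosφ·φ̇ = r ω cosθ.
L cosφ = √(L² − r² sin²θ) = 0.032575 m.
|ω_rod| = r ω |cosθ| / √(L² − r² sin²θ) = 0.0135·277.5·0.31730/0.032575 = 36.489 rad/s.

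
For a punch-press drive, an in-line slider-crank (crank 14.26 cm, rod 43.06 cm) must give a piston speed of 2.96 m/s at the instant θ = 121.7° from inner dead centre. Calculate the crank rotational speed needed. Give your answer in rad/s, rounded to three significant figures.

29.8

For an in-line slider-crank, |v_piston| = rω|sinθ|·[1 + r cosθ/√(L² − r² sin²θ)].
With r = 0.1426 m, L = 0.4306 m, θ = 121.7°: the bracketed kinematic factor |dx/dθ| = 0.099321 m.
ω = v/|dx/dθ| = 2.96/0.099321 = 29.802 rad/s.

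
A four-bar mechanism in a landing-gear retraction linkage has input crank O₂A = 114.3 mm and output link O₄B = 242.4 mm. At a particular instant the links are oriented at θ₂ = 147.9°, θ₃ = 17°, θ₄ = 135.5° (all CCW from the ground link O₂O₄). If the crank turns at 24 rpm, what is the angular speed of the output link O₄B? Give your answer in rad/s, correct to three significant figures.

ω₂ = 2.513 rad/s (from 24 rpm).
Differentiating the loop-closure r₂e^{iθ₂}+r₃e^{iθ₃}=r₁+r₄e^{iθ₄} gives r₂ω₂e^{iθ₂}+r₃ω₃e^{iθ₃}=r₄ω₄e^{iθ₄}.
Eliminating the other unknown: ω₄ = r₂ω₂ sin(θ₂−θ₃) / [r₄ sin(θ₄−θ₃)].
Numerator sine = +0.75585; denominator sine = +0.87882.
Result = 0.1143·2.513·(+0.75585) / (0.2424·(+0.87882)) = +1.0193 rad/s; magnitude 1.0193 rad/s.

1.02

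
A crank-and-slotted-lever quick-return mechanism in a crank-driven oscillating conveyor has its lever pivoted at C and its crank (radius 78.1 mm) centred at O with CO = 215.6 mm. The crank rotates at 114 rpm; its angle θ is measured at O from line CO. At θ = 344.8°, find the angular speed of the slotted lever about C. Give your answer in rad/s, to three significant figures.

ω = 11.94 rad/s (from 114 rpm).
Crank pin A relative to C: A = (d + r cosθ, r sinθ); lever angle φ = atan2(r sinθ, d + r cosθ).
Differentiating tanφ: φ̇ = rω(d cosθ + r)/(d² + r² + 2dr cosθ).
d² + r² + 2dr cosθ = |CA|² = 0.0850816 m²;  d cosθ + r = +0.28616 m.
|ω_lever| = |0.0781·11.94·+0.28616| / 0.0850816 = 3.1358 rad/s.

3.14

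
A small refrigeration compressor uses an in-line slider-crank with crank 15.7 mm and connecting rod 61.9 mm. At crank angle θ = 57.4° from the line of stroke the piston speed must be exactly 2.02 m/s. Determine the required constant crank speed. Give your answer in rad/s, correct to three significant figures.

For an in-line slider-crank, |v_piston| = rω|sinθ|·[1 + r cosθ/√(L² − r² sin²θ)].
With r = 0.0157 m, L = 0.0619 m, θ = 57.4°: the bracketed kinematic factor |dx/dθ| = 0.015077 m.
ω = v/|dx/dθ| = 2.02/0.015077 = 133.98 rad/s.

134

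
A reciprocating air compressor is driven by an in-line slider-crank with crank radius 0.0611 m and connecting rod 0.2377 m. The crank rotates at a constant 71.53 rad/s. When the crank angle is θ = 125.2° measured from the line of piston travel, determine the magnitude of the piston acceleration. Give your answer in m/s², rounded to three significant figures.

207

ω = 71.53 rad/s
x(θ) = r cosθ + √(L² − r² sin²θ); with ω constant, a = ω²·d²x/dθ².
d²x/dθ² = −r cosθ − r²(cos2θ)/√u − r⁴ sin²2θ/(4u^{3/2}),  u = L² − r² sin²θ = 0.0540085 m².
Substituting r = 0.0611 m, L = 0.2377 m, θ = 125.2°: d²x/dθ² = +0.040362 m.
a = ω²·d²x/dθ² = (71.53)²·(+0.040362) = +206.52 m/s²;  |a| = 206.52 m/s².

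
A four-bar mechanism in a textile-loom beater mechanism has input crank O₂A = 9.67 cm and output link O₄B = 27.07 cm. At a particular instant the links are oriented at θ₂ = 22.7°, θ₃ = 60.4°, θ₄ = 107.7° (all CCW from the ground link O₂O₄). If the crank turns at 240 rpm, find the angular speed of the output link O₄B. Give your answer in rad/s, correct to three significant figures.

7.47

ω₂ = 25.13 rad/s (from 240 rpm).
Differentiating the loop-closure r₂e^{iθ₂}+r₃e^{iθ₃}=r₁+r₄e^{iθ₄} gives r₂ω₂e^{iθ₂}+r₃ω₃e^{iθ₃}=r₄ω₄e^{iθ₄}.
Eliminating the other unknown: ω₄ = r₂ω₂ sin(θ₂−θ₃) / [r₄ sin(θ₄−θ₃)].
Numerator sine = -0.61153; denominator sine = +0.73491.
Result = 0.0967·25.13·(-0.61153) / (0.2707·(+0.73491)) = -7.4706 rad/s; magnitude 7.4706 rad/s.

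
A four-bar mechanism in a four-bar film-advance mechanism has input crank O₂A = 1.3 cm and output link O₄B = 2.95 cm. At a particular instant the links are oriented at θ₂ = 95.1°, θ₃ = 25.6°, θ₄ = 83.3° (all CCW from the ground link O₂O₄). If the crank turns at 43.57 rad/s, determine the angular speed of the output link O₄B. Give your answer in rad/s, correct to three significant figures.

21.3

ω₂ = 43.57 rad/s
Differentiating the loop-closure r₂e^{iθ₂}+r₃e^{iθ₃}=r₁+r₄e^{iθ₄} gives r₂ω₂e^{iθ₂}+r₃ω₃e^{iθ₃}=r₄ω₄e^{iθ₄}.
Eliminating the other unknown: ω₄ = r₂ω₂ sin(θ₂−θ₃) / [r₄ sin(θ₄−θ₃)].
Numerator sine = +0.93667; denominator sine = +0.84526.
Result = 0.013·43.57·(+0.93667) / (0.0295·(+0.84526)) = +21.277 rad/s; magnitude 21.277 rad/s.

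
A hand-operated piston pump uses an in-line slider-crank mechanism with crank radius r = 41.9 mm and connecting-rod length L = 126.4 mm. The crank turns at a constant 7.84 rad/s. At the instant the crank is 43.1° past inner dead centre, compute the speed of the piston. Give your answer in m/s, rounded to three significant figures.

ω = 7.84 rad/s
For an in-line slider-crank, x = r cosθ + √(L² − r² sin²θ), so v = −rω sinθ·[1 + r cosθ/√(L² − r² sin²θ)].
With r = 0.0419 m, L = 0.1264 m, θ = 43.1°: √(L² − r² sin²θ) = 0.12312 m.
v = −0.0419·7.84·0.68327·[1 + 0.0419·0.73016/0.12312] = -0.28023 m/s.
|v| = 0.28023 m/s.

0.280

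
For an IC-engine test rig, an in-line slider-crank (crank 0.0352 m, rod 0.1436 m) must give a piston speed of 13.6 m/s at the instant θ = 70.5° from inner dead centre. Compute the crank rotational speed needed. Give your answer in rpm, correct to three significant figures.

3610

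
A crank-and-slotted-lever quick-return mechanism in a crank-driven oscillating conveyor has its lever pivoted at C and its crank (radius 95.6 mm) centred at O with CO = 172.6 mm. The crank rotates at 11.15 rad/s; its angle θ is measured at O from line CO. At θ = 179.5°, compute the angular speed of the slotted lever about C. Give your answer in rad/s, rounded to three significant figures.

13.8

ω = 11.15 rad/s
Crank pin A relative to C: A = (d + r cosθ, r sinθ); lever angle φ = atan2(r sinθ, d + r cosθ).
Differentiating tanφ: φ̇ = rω(d cosθ + r)/(d² + r² + 2dr cosθ).
d² + r² + 2dr cosθ = |CA|² = 0.00593026 m²;  d cosθ + r = -0.076993 m.
|ω_lever| = |0.0956·11.15·-0.076993| / 0.00593026 = 13.839 rad/s.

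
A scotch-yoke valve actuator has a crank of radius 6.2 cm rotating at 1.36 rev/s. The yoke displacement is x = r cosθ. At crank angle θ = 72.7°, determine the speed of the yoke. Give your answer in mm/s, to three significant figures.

506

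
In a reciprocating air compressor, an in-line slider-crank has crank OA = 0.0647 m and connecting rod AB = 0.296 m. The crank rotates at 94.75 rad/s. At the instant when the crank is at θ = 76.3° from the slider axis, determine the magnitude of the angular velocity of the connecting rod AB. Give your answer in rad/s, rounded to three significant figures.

5.02

ω = 94.75 rad/s
The rod makes angle φ with the slider axis where L sinφ = r sinθ; differentiating, L cosφ·φ̇ = r ω cosθ.
L cosφ = √(L² − r² sin²θ) = 0.28925 m.
|ω_rod| = r ω |cosθ| / √(L² − r² sin²θ) = 0.0647·94.75·0.23684/0.28925 = 5.0195 rad/s.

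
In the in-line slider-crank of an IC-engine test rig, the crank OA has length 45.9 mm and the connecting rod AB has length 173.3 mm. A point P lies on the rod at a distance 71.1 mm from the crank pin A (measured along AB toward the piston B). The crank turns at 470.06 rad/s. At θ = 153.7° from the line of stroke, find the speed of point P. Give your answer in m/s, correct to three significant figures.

ω = 470.1 rad/s.  Crank-pin speed |V_A| = rω = 21.576 m/s, perpendicular to OA.
Rod angle: sinφ = −(r/L) sinθ ⇒ φ = -6.739°; ω_rod = −rω cosθ/√(L²−r²sin²θ) = +112.39 rad/s.
V_P = V_A + ω_rod × AP, with AP = 0.0711 m along the rod.
Components: V_Px = −rω sinθ − a·ω_rod·sinφ = -8.6219 m/s;  V_Py = rω cosθ + a·ω_rod·cosφ = -11.407 m/s.
|V_P| = √(V_Px² + V_Py²) = 14.299 m/s.

14.3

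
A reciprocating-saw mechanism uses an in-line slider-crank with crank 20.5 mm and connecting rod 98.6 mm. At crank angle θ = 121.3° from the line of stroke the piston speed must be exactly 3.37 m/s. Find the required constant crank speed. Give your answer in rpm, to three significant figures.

2060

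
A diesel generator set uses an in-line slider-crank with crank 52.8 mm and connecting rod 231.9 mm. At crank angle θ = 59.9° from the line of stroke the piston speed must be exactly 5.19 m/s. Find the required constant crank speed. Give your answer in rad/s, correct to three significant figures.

102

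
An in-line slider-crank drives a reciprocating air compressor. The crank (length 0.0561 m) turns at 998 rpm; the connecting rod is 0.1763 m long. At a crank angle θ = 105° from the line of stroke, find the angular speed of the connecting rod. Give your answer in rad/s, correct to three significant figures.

ω = 104.5 rad/s (converted from 998 rpm).
The rod makes angle φ with the slider axis where L sinφ = r sinθ; differentiating, L cosφ·φ̇ = r ω cosθ.
L cosφ = √(L² − r² sin²θ) = 0.16777 m.
|ω_rod| = r ω |cosθ| / √(L² − r² sin²θ) = 0.0561·104.5·0.25882/0.16777 = 9.0451 rad/s.

9.05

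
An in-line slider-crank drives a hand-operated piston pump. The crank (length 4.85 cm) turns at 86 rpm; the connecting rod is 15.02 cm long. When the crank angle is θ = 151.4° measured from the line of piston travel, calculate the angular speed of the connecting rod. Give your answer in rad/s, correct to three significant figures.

2.58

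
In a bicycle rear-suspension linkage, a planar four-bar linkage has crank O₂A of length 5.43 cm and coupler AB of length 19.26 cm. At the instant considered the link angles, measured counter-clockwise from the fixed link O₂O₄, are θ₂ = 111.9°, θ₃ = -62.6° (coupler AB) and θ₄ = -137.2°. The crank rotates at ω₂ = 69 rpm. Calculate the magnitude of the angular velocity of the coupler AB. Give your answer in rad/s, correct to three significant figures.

1.97

ω₂ = 7.226 rad/s (from 69 rpm).
Differentiating the loop-closure r₂e^{iθ₂}+r₃e^{iθ₃}=r₁+r₄e^{iθ₄} gives r₂ω₂e^{iθ₂}+r₃ω₃e^{iθ₃}=r₄ω₄e^{iθ₄}.
Eliminating the other unknown: ω₃ = r₂ω₂ sin(θ₄−θ₂) / [r₃ sin(θ₃−θ₄)].
Numerator sine = +0.93420; denominator sine = +0.96410.
Result = 0.0543·7.226·(+0.93420) / (0.1926·(+0.96410)) = +1.974 rad/s; magnitude 1.974 rad/s.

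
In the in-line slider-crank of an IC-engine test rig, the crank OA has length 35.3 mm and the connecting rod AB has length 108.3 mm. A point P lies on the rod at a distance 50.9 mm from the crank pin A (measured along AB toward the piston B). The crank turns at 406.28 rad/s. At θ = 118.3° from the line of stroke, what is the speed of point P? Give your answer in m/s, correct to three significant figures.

12.2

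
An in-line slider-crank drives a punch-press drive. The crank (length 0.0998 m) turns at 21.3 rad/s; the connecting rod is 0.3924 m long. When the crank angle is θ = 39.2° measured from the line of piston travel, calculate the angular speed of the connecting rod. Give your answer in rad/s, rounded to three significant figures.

4.25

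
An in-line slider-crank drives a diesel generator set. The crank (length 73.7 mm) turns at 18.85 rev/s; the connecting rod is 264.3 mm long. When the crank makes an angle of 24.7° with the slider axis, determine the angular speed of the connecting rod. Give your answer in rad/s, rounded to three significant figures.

ω = 118.4 rad/s (converted from 18.85 rev/s).
The rod makes angle φ with the slider axis where L sinφ = r sinθ; differentiating, L cosφ·φ̇ = r ω cosθ.
L cosφ = √(L² − r² sin²θ) = 0.2625 m.
|ω_rod| = r ω |cosθ| / √(L² − r² sin²θ) = 0.0737·118.4·0.90851/0.2625 = 30.211 rad/s.

30.2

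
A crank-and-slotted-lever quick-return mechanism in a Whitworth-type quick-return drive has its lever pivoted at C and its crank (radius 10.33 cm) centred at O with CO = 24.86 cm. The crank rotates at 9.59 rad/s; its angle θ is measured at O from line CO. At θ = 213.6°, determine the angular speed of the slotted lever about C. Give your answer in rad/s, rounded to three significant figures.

ω = 9.59 rad/s
Crank pin A relative to C: A = (d + r cosθ, r sinθ); lever angle φ = atan2(r sinθ, d + r cosθ).
Differentiating tanφ: φ̇ = rω(d cosθ + r)/(d² + r² + 2dr cosθ).
d² + r² + 2dr cosθ = |CA|² = 0.0296934 m²;  d cosθ + r = -0.10376 m.
|ω_lever| = |0.1033·9.59·-0.10376| / 0.0296934 = 3.4618 rad/s.

3.46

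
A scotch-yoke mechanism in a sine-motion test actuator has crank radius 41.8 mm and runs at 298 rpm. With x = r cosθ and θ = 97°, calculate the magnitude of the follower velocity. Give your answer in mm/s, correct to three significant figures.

1290

ω = 31.21 rad/s (from 298 rpm).
x = r cosθ ⇒ ẋ = −rω sinθ.
|v| = rω|sinθ| = 0.0418·31.21·|sin 97°| = 1.2947 m/s = 1294.7 mm/s.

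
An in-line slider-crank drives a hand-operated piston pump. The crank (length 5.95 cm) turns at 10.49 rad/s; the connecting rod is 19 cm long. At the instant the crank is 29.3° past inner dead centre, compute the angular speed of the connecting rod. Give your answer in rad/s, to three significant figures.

ω = 10.49 rad/s
The rod makes angle φ with the slider axis where L sinφ = r sinθ; differentiating, L cosφ·φ̇ = r ω cosθ.
L cosφ = √(L² − r² sin²θ) = 0.18776 m.
|ω_rod| = r ω |cosθ| / √(L² − r² sin²θ) = 0.0595·10.49·0.87207/0.18776 = 2.899 rad/s.

2.90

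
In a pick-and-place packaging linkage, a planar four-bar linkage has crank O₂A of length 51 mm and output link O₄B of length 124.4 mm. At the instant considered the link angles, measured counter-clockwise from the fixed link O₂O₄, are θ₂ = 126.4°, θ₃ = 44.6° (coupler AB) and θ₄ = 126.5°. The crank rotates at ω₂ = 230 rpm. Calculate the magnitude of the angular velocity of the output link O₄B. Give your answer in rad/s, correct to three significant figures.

ω₂ = 24.09 rad/s (from 230 rpm).
Differentiating the loop-closure r₂e^{iθ₂}+r₃e^{iθ₃}=r₁+r₄e^{iθ₄} gives r₂ω₂e^{iθ₂}+r₃ω₃e^{iθ₃}=r₄ω₄e^{iθ₄}.
Eliminating the other unknown: ω₄ = r₂ω₂ sin(θ₂−θ₃) / [r₄ sin(θ₄−θ₃)].
Numerator sine = +0.98978; denominator sine = +0.99002.
Result = 0.051·24.09·(+0.98978) / (0.1244·(+0.99002)) = +9.8718 rad/s; magnitude 9.8718 rad/s.

9.87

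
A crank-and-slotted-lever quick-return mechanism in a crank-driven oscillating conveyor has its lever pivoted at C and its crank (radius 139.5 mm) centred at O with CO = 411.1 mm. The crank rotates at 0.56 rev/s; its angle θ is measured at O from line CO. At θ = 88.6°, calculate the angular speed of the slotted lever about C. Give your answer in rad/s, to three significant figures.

0.384

ω = 3.519 rad/s (from 0.56 rev/s).
Crank pin A relative to C: A = (d + r cosθ, r sinθ); lever angle φ = atan2(r sinθ, d + r cosθ).
Differentiating tanφ: φ̇ = rω(d cosθ + r)/(d² + r² + 2dr cosθ).
d² + r² + 2dr cosθ = |CA|² = 0.191266 m²;  d cosθ + r = +0.14954 m.
|ω_lever| = |0.1395·3.519·+0.14954| / 0.191266 = 0.38377 rad/s.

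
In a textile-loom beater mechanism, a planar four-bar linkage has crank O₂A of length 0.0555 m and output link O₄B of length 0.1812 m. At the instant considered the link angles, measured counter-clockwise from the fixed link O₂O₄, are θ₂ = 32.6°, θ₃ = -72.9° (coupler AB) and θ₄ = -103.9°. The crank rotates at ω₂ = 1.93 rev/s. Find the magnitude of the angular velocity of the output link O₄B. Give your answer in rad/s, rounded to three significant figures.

ω₂ = 12.13 rad/s (from 1.93 rev/s).
Differentiating the loop-closure r₂e^{iθ₂}+r₃e^{iθ₃}=r₁+r₄e^{iθ₄} gives r₂ω₂e^{iθ₂}+r₃ω₃e^{iθ₃}=r₄ω₄e^{iθ₄}.
Eliminating the other unknown: ω₄ = r₂ω₂ sin(θ₂−θ₃) / [r₄ sin(θ₄−θ₃)].
Numerator sine = +0.96363; denominator sine = -0.51504.
Result = 0.0555·12.13·(+0.96363) / (0.1812·(-0.51504)) = -6.9493 rad/s; magnitude 6.9493 rad/s.

6.95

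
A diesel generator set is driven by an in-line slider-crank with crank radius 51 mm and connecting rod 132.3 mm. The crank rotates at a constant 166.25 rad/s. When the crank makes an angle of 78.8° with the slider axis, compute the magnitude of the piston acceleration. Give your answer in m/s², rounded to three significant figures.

265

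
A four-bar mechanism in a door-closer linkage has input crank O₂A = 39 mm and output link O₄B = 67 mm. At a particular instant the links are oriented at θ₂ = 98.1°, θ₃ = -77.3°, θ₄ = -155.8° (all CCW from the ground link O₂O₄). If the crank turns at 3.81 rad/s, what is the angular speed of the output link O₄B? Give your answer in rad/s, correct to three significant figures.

ω₂ = 3.81 rad/s
Differentiating the loop-closure r₂e^{iθ₂}+r₃e^{iθ₃}=r₁+r₄e^{iθ₄} gives r₂ω₂e^{iθ₂}+r₃ω₃e^{iθ₃}=r₄ω₄e^{iθ₄}.
Eliminating the other unknown: ω₄ = r₂ω₂ sin(θ₂−θ₃) / [r₄ sin(θ₄−θ₃)].
Numerator sine = +0.08020; denominator sine = -0.97992.
Result = 0.039·3.81·(+0.08020) / (0.067·(-0.97992)) = -0.18151 rad/s; magnitude 0.18151 rad/s.

0.182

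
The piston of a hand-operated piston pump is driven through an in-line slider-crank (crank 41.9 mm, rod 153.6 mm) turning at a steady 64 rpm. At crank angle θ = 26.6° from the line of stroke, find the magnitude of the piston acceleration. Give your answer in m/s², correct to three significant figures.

ω = 2π·64/60 = 6.702 rad/s
x(θ) = r cosθ + √(L² − r² sin²θ); with ω constant, a = ω²·d²x/dθ².
d²x/dθ² = −r cosθ − r²(cos2θ)/√u − r⁴ sin²2θ/(4u^{3/2}),  u = L² − r² sin²θ = 0.023241 m².
Substituting r = 0.0419 m, L = 0.1536 m, θ = 26.6°: d²x/dθ² = -0.044503 m.
a = ω²·d²x/dθ² = (6.702)²·(-0.044503) = -1.999 m/s²;  |a| = 1.999 m/s².

2.00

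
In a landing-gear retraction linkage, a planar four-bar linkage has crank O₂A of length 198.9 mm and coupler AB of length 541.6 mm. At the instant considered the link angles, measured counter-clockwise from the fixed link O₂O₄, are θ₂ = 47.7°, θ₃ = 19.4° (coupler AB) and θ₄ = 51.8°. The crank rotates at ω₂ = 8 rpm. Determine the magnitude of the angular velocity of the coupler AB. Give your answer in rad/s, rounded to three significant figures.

0.0411

ω₂ = 0.8378 rad/s (from 8 rpm).
Differentiating the loop-closure r₂e^{iθ₂}+r₃e^{iθ₃}=r₁+r₄e^{iθ₄} gives r₂ω₂e^{iθ₂}+r₃ω₃e^{iθ₃}=r₄ω₄e^{iθ₄}.
Eliminating the other unknown: ω₃ = r₂ω₂ sin(θ₄−θ₂) / [r₃ sin(θ₃−θ₄)].
Numerator sine = +0.07150; denominator sine = -0.53583.
Result = 0.1989·0.8378·(+0.07150) / (0.5416·(-0.53583)) = -0.041053 rad/s; magnitude 0.041053 rad/s.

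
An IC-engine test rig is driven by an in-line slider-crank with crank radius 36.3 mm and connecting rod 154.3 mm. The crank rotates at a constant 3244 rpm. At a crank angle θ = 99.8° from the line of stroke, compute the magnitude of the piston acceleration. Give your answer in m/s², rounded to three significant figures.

ω = 2π·3244/60 = 339.7 rad/s
x(θ) = r cosθ + √(L² − r² sin²θ); with ω constant, a = ω²·d²x/dθ².
d²x/dθ² = −r cosθ − r²(cos2θ)/√u − r⁴ sin²2θ/(4u^{3/2}),  u = L² − r² sin²θ = 0.022529 m².
Substituting r = 0.0363 m, L = 0.1543 m, θ = 99.8°: d²x/dθ² = +0.014434 m.
a = ω²·d²x/dθ² = (339.7)²·(+0.014434) = +1665.8 m/s²;  |a| = 1665.8 m/s².

1670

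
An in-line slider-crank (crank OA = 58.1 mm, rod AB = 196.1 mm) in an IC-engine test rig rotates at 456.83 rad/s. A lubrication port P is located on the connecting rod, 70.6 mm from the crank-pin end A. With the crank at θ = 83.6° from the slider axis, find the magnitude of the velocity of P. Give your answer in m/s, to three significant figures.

26.8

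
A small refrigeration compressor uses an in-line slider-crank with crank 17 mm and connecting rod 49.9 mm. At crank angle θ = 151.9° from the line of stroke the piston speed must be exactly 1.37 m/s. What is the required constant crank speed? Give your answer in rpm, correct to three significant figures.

2350

For an in-line slider-crank, |v_piston| = rω|sinθ|·[1 + r cosθ/√(L² − r² sin²θ)].
With r = 0.017 m, L = 0.0499 m, θ = 151.9°: the bracketed kinematic factor |dx/dθ| = 0.0055693 m.
ω = v/|dx/dθ| = 1.37/0.0055693 = 245.99 rad/s.
N = 60ω/(2π) = 2349.1 rpm.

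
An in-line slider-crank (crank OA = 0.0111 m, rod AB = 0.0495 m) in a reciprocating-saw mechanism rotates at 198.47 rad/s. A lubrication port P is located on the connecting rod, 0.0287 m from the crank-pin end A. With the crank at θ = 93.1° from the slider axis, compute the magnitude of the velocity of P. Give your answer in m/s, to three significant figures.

2.18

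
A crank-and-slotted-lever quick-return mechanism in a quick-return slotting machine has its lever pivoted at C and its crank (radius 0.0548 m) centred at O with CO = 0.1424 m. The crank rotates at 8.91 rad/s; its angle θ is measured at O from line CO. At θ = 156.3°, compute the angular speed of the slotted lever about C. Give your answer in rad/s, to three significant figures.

4.11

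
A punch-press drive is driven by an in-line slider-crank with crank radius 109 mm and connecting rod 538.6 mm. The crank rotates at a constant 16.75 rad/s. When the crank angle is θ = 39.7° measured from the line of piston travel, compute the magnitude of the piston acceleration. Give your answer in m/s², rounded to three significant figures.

ω = 16.75 rad/s
x(θ) = r cosθ + √(L² − r² sin²θ); with ω constant, a = ω²·d²x/dθ².
d²x/dθ² = −r cosθ − r²(cos2θ)/√u − r⁴ sin²2θ/(4u^{3/2}),  u = L² − r² sin²θ = 0.285242 m².
Substituting r = 0.109 m, L = 0.5386 m, θ = 39.7°: d²x/dθ² = -0.08818 m.
a = ω²·d²x/dθ² = (16.75)²·(-0.08818) = -24.74 m/s²;  |a| = 24.74 m/s².

24.7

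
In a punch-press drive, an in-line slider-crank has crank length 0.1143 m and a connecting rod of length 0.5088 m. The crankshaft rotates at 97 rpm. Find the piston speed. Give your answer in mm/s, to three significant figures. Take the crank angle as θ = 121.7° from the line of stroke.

ω = 2π·97/60 = 10.16 rad/s
For an in-line slider-crank, x = r cosθ + √(L² − r² sin²θ), so v = −rω sinθ·[1 + r cosθ/√(L² − r² sin²θ)].
With r = 0.1143 m, L = 0.5088 m, θ = 121.7°: √(L² − r² sin²θ) = 0.49942 m.
v = −0.1143·10.16·0.85081·[1 + 0.1143·-0.52547/0.49942] = -0.86903 m/s.
|v| = 0.86903 m/s = 869.03 mm/s.

869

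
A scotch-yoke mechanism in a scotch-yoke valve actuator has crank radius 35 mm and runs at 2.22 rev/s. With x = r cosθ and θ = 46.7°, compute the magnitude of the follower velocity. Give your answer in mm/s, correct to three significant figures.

355

ω = 13.95 rad/s (from 2.22 rev/s).
x = r cosθ ⇒ ẋ = −rω sinθ.
|v| = rω|sinθ| = 0.035·13.95·|sin 46.7°| = 0.3553 m/s = 355.3 mm/s.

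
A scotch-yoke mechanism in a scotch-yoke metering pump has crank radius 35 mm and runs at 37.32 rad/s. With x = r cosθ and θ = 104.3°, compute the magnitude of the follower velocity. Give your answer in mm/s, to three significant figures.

ω = 37.32 rad/s
x = r cosθ ⇒ ẋ = −rω sinθ.
|v| = rω|sinθ| = 0.035·37.32·|sin 104.3°| = 1.2657 m/s = 1265.7 mm/s.

1270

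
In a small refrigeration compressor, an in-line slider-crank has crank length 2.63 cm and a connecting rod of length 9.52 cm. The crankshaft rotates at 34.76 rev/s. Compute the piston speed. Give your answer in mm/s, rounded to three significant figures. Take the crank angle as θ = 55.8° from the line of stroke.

ω = 2π·34.8 = 218.4 rad/s
For an in-line slider-crank, x = r cosθ + √(L² − r² sin²θ), so v = −rω sinθ·[1 + r cosθ/√(L² − r² sin²θ)].
With r = 0.0263 m, L = 0.0952 m, θ = 55.8°: √(L² − r² sin²θ) = 0.092682 m.
v = −0.0263·218.4·0.82708·[1 + 0.0263·0.56208/0.092682] = -5.5085 m/s.
|v| = 5.5085 m/s = 5508.5 mm/s.

5510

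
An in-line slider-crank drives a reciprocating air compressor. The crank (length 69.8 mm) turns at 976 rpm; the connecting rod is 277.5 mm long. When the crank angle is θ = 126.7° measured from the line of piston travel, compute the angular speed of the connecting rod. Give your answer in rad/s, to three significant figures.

15.7

ω = 102.2 rad/s (converted from 976 rpm).
The rod makes angle φ with the slider axis where L sinφ = r sinθ; differentiating, L cosφ·φ̇ = r ω cosθ.
L cosφ = √(L² − r² sin²θ) = 0.2718 m.
|ω_rod| = r ω |cosθ| / √(L² − r² sin²θ) = 0.0698·102.2·0.59763/0.2718 = 15.686 rad/s.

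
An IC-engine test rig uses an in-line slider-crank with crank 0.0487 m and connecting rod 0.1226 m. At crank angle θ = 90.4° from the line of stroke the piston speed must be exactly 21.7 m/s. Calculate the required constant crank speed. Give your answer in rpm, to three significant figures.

For an in-line slider-crank, |v_piston| = rω|sinθ|·[1 + r cosθ/√(L² − r² sin²θ)].
With r = 0.0487 m, L = 0.1226 m, θ = 90.4°: the bracketed kinematic factor |dx/dθ| = 0.048552 m.
ω = v/|dx/dθ| = 21.7/0.048552 = 446.95 rad/s.
N = 60ω/(2π) = 4268 rpm.

4270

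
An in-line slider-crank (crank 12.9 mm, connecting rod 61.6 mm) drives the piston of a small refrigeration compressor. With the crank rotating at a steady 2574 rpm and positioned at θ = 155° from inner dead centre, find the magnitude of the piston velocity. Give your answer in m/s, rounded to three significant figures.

ω = 2π·2574/60 = 269.5 rad/s
For an in-line slider-crank, x = r cosθ + √(L² − r² sin²θ), so v = −rω sinθ·[1 + r cosθ/√(L² − r² sin²θ)].
With r = 0.0129 m, L = 0.0616 m, θ = 155°: √(L² − r² sin²θ) = 0.061358 m.
v = −0.0129·269.5·0.42262·[1 + 0.0129·-0.90631/0.061358] = -1.1895 m/s.
|v| = 1.1895 m/s.

1.19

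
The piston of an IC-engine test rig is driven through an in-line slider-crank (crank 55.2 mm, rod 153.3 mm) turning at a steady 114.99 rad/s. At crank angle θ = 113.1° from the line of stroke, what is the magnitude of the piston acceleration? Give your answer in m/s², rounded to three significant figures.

ω = 115 rad/s
x(θ) = r cosθ + √(L² − r² sin²θ); with ω constant, a = ω²·d²x/dθ².
d²x/dθ² = −r cosθ − r²(cos2θ)/√u − r⁴ sin²2θ/(4u^{3/2}),  u = L² − r² sin²θ = 0.0209229 m².
Substituting r = 0.0552 m, L = 0.1533 m, θ = 113.1°: d²x/dθ² = +0.035838 m.
a = ω²·d²x/dθ² = (115)²·(+0.035838) = +473.87 m/s²;  |a| = 473.87 m/s².

474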